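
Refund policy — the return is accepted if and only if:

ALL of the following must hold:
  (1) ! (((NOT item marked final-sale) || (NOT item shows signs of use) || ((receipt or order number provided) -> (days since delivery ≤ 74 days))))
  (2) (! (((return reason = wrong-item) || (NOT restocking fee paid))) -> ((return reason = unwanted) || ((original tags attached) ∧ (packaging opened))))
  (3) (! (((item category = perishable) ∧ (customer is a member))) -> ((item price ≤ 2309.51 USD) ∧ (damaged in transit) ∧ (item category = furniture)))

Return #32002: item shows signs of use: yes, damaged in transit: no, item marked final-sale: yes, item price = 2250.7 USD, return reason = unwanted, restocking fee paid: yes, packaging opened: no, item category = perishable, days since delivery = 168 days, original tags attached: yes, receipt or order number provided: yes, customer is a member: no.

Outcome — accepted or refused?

Atomic conditions:
  NOT item marked final-sale: yes → false
  NOT item shows signs of use: yes → false
  receipt or order number provided: yes → true
  days since delivery ≤ 74 days: 168 ≤ 74 is false
  return reason = wrong-item: unwanted == wrong-item is false
  NOT restocking fee paid: yes → false
  return reason = unwanted: unwanted == unwanted is true
  original tags attached: yes → true
  packaging opened: no → false
  item category = perishable: perishable == perishable is true
  customer is a member: no → false
  item price ≤ 2309.51 USD: 2250.7 ≤ 2309.51 is true
  damaged in transit: no → false
  item category = furniture: perishable == furniture is false
Combine:
[1.1.3] true → false = false
[1.1] false OR false OR false = false
[1] NOT false = true
[2.1.1] false OR false = false
[2.1] NOT false = true
[2.2.2] true AND false = false
[2.2] true OR false = true
[2] true → true = true
[3.1.1] true AND false = false
[3.1] NOT false = true
[3.2] true AND false AND false = false
[3] true → false = false
[root] true AND true AND false = false
Overall: false → refused

Refused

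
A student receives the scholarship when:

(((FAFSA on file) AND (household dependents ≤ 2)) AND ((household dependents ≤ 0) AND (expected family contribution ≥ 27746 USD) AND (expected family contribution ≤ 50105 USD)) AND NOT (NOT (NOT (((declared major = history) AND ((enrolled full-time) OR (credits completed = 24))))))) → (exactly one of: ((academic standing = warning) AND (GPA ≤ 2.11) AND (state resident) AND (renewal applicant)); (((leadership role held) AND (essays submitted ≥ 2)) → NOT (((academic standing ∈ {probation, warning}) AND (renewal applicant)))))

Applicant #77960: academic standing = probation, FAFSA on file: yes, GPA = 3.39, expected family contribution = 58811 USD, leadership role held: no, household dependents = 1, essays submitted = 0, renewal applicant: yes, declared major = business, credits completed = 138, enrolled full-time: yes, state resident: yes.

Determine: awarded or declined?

Awarded

Atomic conditions:
  FAFSA on file: yes → true
  household dependents ≤ 2: 1 ≤ 2 is true
  household dependents ≤ 0: 1 ≤ 0 is false
  expected family contribution ≥ 27746 USD: 58811 ≥ 27746 is true
  expected family contribution ≤ 50105 USD: 58811 ≤ 50105 is false
  declared major = history: business == history is false
  enrolled full-time: yes → true
  credits completed = 24: 138 == 24 is false
  academic standing = warning: probation == warning is false
  GPA ≤ 2.11: 3.39 ≤ 2.11 is false
  state resident: yes → true
  renewal applicant: yes → true
  leadership role held: no → false
  essays submitted ≥ 2: 0 ≥ 2 is false
  academic standing ∈ {probation, warning}: probation is in the set → true
Combine:
[1.1] true AND true = true
[1.2] false AND true AND false = false
[1.3.1.1.1.2] true OR false = true
[1.3.1.1.1] false AND true = false
[1.3.1.1] NOT false = true
[1.3.1] NOT true = false
[1.3] NOT false = true
[1] true AND false AND true = false
[2.1] false AND false AND true AND true = false
[2.2.1] false AND false = false
[2.2.2.1] true AND true = true
[2.2.2] NOT true = false
[2.2] false → false (antecedent false ⇒ implication holds) = true
[2] exactly-one(false, true) = true
[root] false → true (antecedent false ⇒ implication holds) = true
Overall: true → awarded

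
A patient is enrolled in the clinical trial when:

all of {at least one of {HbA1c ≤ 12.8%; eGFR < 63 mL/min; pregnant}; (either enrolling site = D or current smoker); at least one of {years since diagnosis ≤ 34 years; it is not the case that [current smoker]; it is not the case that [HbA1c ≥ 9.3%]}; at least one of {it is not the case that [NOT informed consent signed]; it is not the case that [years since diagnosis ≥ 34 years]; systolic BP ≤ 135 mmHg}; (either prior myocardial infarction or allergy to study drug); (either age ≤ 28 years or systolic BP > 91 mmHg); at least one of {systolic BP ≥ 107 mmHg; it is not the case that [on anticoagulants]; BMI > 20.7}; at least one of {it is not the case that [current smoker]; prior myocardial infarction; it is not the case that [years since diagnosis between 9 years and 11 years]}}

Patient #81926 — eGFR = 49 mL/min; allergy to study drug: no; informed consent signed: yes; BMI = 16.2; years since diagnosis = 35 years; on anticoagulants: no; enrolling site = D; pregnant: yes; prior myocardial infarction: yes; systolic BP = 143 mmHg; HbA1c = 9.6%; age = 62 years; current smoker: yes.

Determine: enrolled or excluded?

Excluded

Atomic conditions:
  HbA1c ≤ 12.8%: 9.6 ≤ 12.8 is true
  eGFR < 63 mL/min: 49 < 63 is true
  pregnant: yes → true
  enrolling site = D: D == D is true
  current smoker: yes → true
  years since diagnosis ≤ 34 years: 35 ≤ 34 is false
  HbA1c ≥ 9.3%: 9.6 ≥ 9.3 is true
  NOT informed consent signed: yes → false
  years since diagnosis ≥ 34 years: 35 ≥ 34 is true
  systolic BP ≤ 135 mmHg: 143 ≤ 135 is false
  prior myocardial infarction: yes → true
  allergy to study drug: no → false
  age ≤ 28 years: 62 ≤ 28 is false
  systolic BP > 91 mmHg: 143 > 91 is true
  systolic BP ≥ 107 mmHg: 143 ≥ 107 is true
  on anticoagulants: no → false
  BMI > 20.7: 16.2 > 20.7 is false
  years since diagnosis between 9 years and 11 years: 35 in [9, 11] is false
Combine:
[1] true OR true OR true = true
[2] true OR true = true
[3.2] NOT true = false
[3.3] NOT true = false
[3] false OR false OR false = false
[4.1] NOT false = true
[4.2] NOT true = false
[4] true OR false OR false = true
[5] true OR false = true
[6] false OR true = true
[7.2] NOT false = true
[7] true OR true OR false = true
[8.1] NOT true = false
[8.3] NOT false = true
[8] false OR true OR true = true
[root] true AND true AND false AND true AND true AND true AND true AND true = false
Overall: false → excluded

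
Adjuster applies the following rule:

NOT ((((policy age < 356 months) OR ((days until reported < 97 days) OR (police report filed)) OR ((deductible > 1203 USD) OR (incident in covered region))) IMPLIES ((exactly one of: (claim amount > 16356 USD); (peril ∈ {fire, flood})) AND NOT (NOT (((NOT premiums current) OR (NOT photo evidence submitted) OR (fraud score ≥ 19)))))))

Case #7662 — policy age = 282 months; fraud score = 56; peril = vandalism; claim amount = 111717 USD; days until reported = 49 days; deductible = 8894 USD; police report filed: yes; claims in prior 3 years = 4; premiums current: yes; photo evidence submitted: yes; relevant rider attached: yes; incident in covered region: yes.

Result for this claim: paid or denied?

Denied

Atomic conditions:
  policy age < 356 months: 282 < 356 is true
  days until reported < 97 days: 49 < 97 is true
  police report filed: yes → true
  deductible > 1203 USD: 8894 > 1203 is true
  incident in covered region: yes → true
  claim amount > 16356 USD: 111717 > 16356 is true
  peril ∈ {fire, flood}: vandalism is not in the set → false
  NOT premiums current: yes → false
  NOT photo evidence submitted: yes → false
  fraud score ≥ 19: 56 ≥ 19 is true
Combine:
[1.1.2] true OR true = true
[1.1.3] true OR true = true
[1.1] true OR true OR true = true
[1.2.1] exactly-one(true, false) = true
[1.2.2.1.1] false OR false OR true = true
[1.2.2.1] NOT true = false
[1.2.2] NOT false = true
[1.2] true AND true = true
[1] true → true = true
[root] NOT true = false
Overall: false → denied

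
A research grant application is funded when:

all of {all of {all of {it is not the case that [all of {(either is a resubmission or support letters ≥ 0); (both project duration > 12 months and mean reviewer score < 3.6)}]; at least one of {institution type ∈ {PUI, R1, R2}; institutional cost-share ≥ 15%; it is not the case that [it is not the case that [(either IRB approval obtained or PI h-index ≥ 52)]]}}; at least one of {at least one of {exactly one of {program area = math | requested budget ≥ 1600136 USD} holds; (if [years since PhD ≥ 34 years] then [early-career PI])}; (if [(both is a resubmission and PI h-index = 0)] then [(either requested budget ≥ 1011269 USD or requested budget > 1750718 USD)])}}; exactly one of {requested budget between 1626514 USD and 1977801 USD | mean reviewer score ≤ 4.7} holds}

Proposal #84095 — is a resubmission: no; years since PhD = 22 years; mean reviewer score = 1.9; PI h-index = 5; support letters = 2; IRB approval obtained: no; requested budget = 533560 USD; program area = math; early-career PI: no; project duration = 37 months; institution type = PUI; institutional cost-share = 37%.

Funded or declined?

Atomic conditions:
  is a resubmission: no → false
  support letters ≥ 0: 2 ≥ 0 is true
  project duration > 12 months: 37 > 12 is true
  mean reviewer score < 3.6: 1.9 < 3.6 is true
  institution type ∈ {PUI, R1, R2}: PUI is in the set → true
  institutional cost-share ≥ 15%: 37 ≥ 15 is true
  IRB approval obtained: no → false
  PI h-index ≥ 52: 5 ≥ 52 is false
  program area = math: math == math is true
  requested budget ≥ 1600136 USD: 533560 ≥ 1600136 is false
  years since PhD ≥ 34 years: 22 ≥ 34 is false
  early-career PI: no → false
  PI h-index = 0: 5 == 0 is false
  requested budget ≥ 1011269 USD: 533560 ≥ 1011269 is false
  requested budget > 1750718 USD: 533560 > 1750718 is false
  requested budget between 1626514 USD and 1977801 USD: 533560 in [1626514, 1977801] is false
  mean reviewer score ≤ 4.7: 1.9 ≤ 4.7 is true
Combine:
[1.1.1.1.1] false OR true = true
[1.1.1.1.2] true AND true = true
[1.1.1.1] true AND true = true
[1.1.1] NOT true = false
[1.1.2.3.1.1] false OR false = false
[1.1.2.3.1] NOT false = true
[1.1.2.3] NOT true = false
[1.1.2] true OR true OR false = true
[1.1] false AND true = false
[1.2.1.1] exactly-one(true, false) = true
[1.2.1.2] false → false (antecedent false ⇒ implication holds) = true
[1.2.1] true OR true = true
[1.2.2.1] false AND false = false
[1.2.2.2] false OR false = false
[1.2.2] false → false (antecedent false ⇒ implication holds) = true
[1.2] true OR true = true
[1] false AND true = false
[2] exactly-one(false, true) = true
[root] false AND true = false
Overall: false → declined

Declined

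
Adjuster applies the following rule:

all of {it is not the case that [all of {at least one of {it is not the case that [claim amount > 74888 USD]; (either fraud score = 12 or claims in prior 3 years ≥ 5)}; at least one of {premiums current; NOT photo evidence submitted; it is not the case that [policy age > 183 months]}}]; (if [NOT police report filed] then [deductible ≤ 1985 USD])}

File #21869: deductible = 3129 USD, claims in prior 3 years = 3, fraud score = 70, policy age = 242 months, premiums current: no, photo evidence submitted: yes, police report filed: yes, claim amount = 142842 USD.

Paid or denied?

Atomic conditions:
  claim amount > 74888 USD: 142842 > 74888 is true
  fraud score = 12: 70 == 12 is false
  claims in prior 3 years ≥ 5: 3 ≥ 5 is false
  premiums current: no → false
  NOT photo evidence submitted: yes → false
  policy age > 183 months: 242 > 183 is true
  NOT police report filed: yes → false
  deductible ≤ 1985 USD: 3129 ≤ 1985 is false
Combine:
[1.1.1.1] NOT true = false
[1.1.1.2] false OR false = false
[1.1.1] false OR false = false
[1.1.2.3] NOT true = false
[1.1.2] false OR false OR false = false
[1.1] false AND false = false
[1] NOT false = true
[2] false → false (antecedent false ⇒ implication holds) = true
[root] true AND true = true
Overall: true → paid

Paid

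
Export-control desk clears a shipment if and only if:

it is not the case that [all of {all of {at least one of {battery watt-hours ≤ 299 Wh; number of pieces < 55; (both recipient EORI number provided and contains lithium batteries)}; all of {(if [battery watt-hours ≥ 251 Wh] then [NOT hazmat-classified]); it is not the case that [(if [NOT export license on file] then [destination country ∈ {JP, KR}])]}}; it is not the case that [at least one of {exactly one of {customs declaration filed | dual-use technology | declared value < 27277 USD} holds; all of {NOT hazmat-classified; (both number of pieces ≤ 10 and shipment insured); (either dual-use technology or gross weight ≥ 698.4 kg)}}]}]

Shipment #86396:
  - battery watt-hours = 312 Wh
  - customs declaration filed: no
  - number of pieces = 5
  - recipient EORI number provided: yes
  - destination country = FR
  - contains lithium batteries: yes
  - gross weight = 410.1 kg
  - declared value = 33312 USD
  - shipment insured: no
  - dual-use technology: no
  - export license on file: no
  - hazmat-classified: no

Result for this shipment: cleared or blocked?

Atomic conditions:
  battery watt-hours ≤ 299 Wh: 312 ≤ 299 is false
  number of pieces < 55: 5 < 55 is true
  recipient EORI number provided: yes → true
  contains lithium batteries: yes → true
  battery watt-hours ≥ 251 Wh: 312 ≥ 251 is true
  NOT hazmat-classified: no → true
  NOT export license on file: no → true
  destination country ∈ {JP, KR}: FR is not in the set → false
  customs declaration filed: no → false
  dual-use technology: no → false
  declared value < 27277 USD: 33312 < 27277 is false
  number of pieces ≤ 10: 5 ≤ 10 is true
  shipment insured: no → false
  gross weight ≥ 698.4 kg: 410.1 ≥ 698.4 is false
Combine:
[1.1.1.3] true AND true = true
[1.1.1] false OR true OR true = true
[1.1.2.1] true → true = true
[1.1.2.2.1] true → false = false
[1.1.2.2] NOT false = true
[1.1.2] true AND true = true
[1.1] true AND true = true
[1.2.1.1] exactly-one(false, false, false) = false
[1.2.1.2.2] true AND false = false
[1.2.1.2.3] false OR false = false
[1.2.1.2] true AND false AND false = false
[1.2.1] false OR false = false
[1.2] NOT false = true
[1] true AND true = true
[root] NOT true = false
Overall: false → blocked

Blocked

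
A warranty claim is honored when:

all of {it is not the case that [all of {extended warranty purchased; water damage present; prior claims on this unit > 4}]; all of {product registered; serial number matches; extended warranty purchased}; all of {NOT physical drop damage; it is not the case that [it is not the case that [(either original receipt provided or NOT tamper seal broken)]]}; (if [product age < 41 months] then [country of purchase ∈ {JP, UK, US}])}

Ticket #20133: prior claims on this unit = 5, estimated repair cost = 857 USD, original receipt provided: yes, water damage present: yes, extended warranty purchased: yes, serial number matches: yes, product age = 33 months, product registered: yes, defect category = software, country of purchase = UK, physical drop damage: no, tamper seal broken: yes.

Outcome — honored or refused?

Atomic conditions:
  extended warranty purchased: yes → true
  water damage present: yes → true
  prior claims on this unit > 4: 5 > 4 is true
  product registered: yes → true
  serial number matches: yes → true
  NOT physical drop damage: no → true
  original receipt provided: yes → true
  NOT tamper seal broken: yes → false
  product age < 41 months: 33 < 41 is true
  country of purchase ∈ {JP, UK, US}: UK is in the set → true
Combine:
[1.1] true AND true AND true = true
[1] NOT true = false
[2] true AND true AND true = true
[3.2.1.1] true OR false = true
[3.2.1] NOT true = false
[3.2] NOT false = true
[3] true AND true = true
[4] true → true = true
[root] false AND true AND true AND true = false
Overall: false → refused

Refused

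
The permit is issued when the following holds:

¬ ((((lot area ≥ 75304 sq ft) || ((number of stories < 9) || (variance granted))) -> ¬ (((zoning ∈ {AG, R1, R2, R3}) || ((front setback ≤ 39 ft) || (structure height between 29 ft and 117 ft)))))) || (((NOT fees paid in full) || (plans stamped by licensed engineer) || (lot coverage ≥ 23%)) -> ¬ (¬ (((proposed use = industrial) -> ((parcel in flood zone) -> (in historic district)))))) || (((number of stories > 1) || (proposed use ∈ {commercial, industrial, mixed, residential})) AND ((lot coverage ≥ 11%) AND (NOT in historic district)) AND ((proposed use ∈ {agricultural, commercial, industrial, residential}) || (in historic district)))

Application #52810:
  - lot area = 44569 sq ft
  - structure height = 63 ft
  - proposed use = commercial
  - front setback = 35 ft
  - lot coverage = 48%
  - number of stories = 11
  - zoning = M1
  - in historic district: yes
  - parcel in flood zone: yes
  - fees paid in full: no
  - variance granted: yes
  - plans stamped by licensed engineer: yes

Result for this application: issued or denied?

Atomic conditions:
  lot area ≥ 75304 sq ft: 44569 ≥ 75304 is false
  number of stories < 9: 11 < 9 is false
  variance granted: yes → true
  zoning ∈ {AG, R1, R2, R3}: M1 is not in the set → false
  front setback ≤ 39 ft: 35 ≤ 39 is true
  structure height between 29 ft and 117 ft: 63 in [29, 117] is true
  NOT fees paid in full: no → true
  plans stamped by licensed engineer: yes → true
  lot coverage ≥ 23%: 48 ≥ 23 is true
  proposed use = industrial: commercial == industrial is false
  parcel in flood zone: yes → true
  in historic district: yes → true
  number of stories > 1: 11 > 1 is true
  proposed use ∈ {commercial, industrial, mixed, residential}: commercial is in the set → true
  lot coverage ≥ 11%: 48 ≥ 11 is true
  NOT in historic district: yes → false
  proposed use ∈ {agricultural, commercial, industrial, residential}: commercial is in the set → true
Combine:
[1.1.1.2] false OR true = true
[1.1.1] false OR true = true
[1.1.2.1.2] true OR true = true
[1.1.2.1] false OR true = true
[1.1.2] NOT true = false
[1.1] true → false = false
[1] NOT false = true
[2.1] true OR true OR true = true
[2.2.1.1.2] true → true = true
[2.2.1.1] false → true (antecedent false ⇒ implication holds) = true
[2.2.1] NOT true = false
[2.2] NOT false = true
[2] true → true = true
[3.1] true OR true = true
[3.2] true AND false = false
[3.3] true OR true = true
[3] true AND false AND true = false
[root] true OR true OR false = true
Overall: true → issued

Issued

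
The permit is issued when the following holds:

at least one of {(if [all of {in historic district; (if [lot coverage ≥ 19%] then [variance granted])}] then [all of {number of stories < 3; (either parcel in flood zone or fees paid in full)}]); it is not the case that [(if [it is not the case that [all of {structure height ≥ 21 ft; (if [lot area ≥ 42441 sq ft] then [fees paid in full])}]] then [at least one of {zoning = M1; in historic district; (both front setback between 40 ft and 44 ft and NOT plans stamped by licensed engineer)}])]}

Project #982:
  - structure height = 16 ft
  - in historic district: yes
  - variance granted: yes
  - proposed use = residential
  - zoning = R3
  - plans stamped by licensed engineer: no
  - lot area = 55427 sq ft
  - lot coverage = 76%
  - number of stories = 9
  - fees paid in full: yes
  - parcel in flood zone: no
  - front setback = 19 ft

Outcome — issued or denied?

Denied

Atomic conditions:
  in historic district: yes → true
  lot coverage ≥ 19%: 76 ≥ 19 is true
  variance granted: yes → true
  number of stories < 3: 9 < 3 is false
  parcel in flood zone: no → false
  fees paid in full: yes → true
  structure height ≥ 21 ft: 16 ≥ 21 is false
  lot area ≥ 42441 sq ft: 55427 ≥ 42441 is true
  zoning = M1: R3 == M1 is false
  front setback between 40 ft and 44 ft: 19 in [40, 44] is false
  NOT plans stamped by licensed engineer: no → true
Combine:
[1.1.2] true → true = true
[1.1] true AND true = true
[1.2.2] false OR true = true
[1.2] false AND true = false
[1] true → false = false
[2.1.1.1.2] true → true = true
[2.1.1.1] false AND true = false
[2.1.1] NOT false = true
[2.1.2.3] false AND true = false
[2.1.2] false OR true OR false = true
[2.1] true → true = true
[2] NOT true = false
[root] false OR false = false
Overall: false → denied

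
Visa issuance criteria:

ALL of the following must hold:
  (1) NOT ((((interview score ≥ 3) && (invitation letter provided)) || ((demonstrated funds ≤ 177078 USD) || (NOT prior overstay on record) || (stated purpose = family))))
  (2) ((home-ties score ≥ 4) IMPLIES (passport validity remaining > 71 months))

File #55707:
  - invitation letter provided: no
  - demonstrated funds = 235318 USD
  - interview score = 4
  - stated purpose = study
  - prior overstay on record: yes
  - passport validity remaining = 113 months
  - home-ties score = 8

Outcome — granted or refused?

Atomic conditions:
  interview score ≥ 3: 4 ≥ 3 is true
  invitation letter provided: no → false
  demonstrated funds ≤ 177078 USD: 235318 ≤ 177078 is false
  NOT prior overstay on record: yes → false
  stated purpose = family: study == family is false
  home-ties score ≥ 4: 8 ≥ 4 is true
  passport validity remaining > 71 months: 113 > 71 is true
Combine:
[1.1.1] true AND false = false
[1.1.2] false OR false OR false = false
[1.1] false OR false = false
[1] NOT false = true
[2] true → true = true
[root] true AND true = true
Overall: true → granted

Granted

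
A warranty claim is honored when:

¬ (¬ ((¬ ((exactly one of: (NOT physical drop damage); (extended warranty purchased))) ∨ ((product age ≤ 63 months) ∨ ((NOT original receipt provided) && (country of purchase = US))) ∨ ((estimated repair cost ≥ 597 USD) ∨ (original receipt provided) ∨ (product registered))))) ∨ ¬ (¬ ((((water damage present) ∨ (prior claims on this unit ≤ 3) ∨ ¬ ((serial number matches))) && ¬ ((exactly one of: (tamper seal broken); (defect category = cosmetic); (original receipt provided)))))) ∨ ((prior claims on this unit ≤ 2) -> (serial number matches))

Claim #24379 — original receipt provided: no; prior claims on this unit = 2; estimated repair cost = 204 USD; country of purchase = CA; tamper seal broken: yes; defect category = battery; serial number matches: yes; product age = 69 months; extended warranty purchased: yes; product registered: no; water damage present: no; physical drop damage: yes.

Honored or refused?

Atomic conditions:
  NOT physical drop damage: yes → false
  extended warranty purchased: yes → true
  product age ≤ 63 months: 69 ≤ 63 is false
  NOT original receipt provided: no → true
  country of purchase = US: CA == US is false
  estimated repair cost ≥ 597 USD: 204 ≥ 597 is false
  original receipt provided: no → false
  product registered: no → false
  water damage present: no → false
  prior claims on this unit ≤ 3: 2 ≤ 3 is true
  serial number matches: yes → true
  tamper seal broken: yes → true
  defect category = cosmetic: battery == cosmetic is false
  prior claims on this unit ≤ 2: 2 ≤ 2 is true
Combine:
[1.1.1.1.1] exactly-one(false, true) = true
[1.1.1.1] NOT true = false
[1.1.1.2.2] true AND false = false
[1.1.1.2] false OR false = false
[1.1.1.3] false OR false OR false = false
[1.1.1] false OR false OR false = false
[1.1] NOT false = true
[1] NOT true = false
[2.1.1.1.3] NOT true = false
[2.1.1.1] false OR true OR false = true
[2.1.1.2.1] exactly-one(true, false, false) = true
[2.1.1.2] NOT true = false
[2.1.1] true AND false = false
[2.1] NOT false = true
[2] NOT true = false
[3] true → true = true
[root] false OR false OR true = true
Overall: true → honored

Honored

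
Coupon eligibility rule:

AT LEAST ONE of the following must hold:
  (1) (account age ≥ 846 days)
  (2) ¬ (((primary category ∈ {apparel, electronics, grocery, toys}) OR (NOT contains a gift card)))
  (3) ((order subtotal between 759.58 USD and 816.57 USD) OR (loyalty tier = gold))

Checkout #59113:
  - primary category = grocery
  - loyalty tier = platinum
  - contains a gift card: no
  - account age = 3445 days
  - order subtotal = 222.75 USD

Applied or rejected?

Atomic conditions:
  account age ≥ 846 days: 3445 ≥ 846 is true
  primary category ∈ {apparel, electronics, grocery, toys}: grocery is in the set → true
  NOT contains a gift card: no → true
  order subtotal between 759.58 USD and 816.57 USD: 222.75 in [759.58, 816.57] is false
  loyalty tier = gold: platinum == gold is false
Combine:
[2.1] true OR true = true
[2] NOT true = false
[3] false OR false = false
[root] true OR false OR false = true
Overall: true → applied

Applied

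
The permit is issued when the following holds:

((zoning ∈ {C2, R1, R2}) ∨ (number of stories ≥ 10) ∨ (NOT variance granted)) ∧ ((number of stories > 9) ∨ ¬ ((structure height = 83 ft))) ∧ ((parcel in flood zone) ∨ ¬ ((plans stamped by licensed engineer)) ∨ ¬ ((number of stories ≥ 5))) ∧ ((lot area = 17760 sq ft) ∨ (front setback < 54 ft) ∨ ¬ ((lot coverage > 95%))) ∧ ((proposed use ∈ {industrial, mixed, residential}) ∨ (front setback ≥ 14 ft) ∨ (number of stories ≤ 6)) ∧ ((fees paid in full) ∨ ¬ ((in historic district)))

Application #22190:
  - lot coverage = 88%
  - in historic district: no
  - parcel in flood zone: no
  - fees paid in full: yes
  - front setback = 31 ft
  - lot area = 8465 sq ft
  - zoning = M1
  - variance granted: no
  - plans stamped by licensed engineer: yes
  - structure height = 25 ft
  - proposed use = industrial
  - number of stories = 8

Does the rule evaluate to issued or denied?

Atomic conditions:
  zoning ∈ {C2, R1, R2}: M1 is not in the set → false
  number of stories ≥ 10: 8 ≥ 10 is false
  NOT variance granted: no → true
  number of stories > 9: 8 > 9 is false
  structure height = 83 ft: 25 == 83 is false
  parcel in flood zone: no → false
  plans stamped by licensed engineer: yes → true
  number of stories ≥ 5: 8 ≥ 5 is true
  lot area = 17760 sq ft: 8465 == 17760 is false
  front setback < 54 ft: 31 < 54 is true
  lot coverage > 95%: 88 > 95 is false
  proposed use ∈ {industrial, mixed, residential}: industrial is in the set → true
  front setback ≥ 14 ft: 31 ≥ 14 is true
  number of stories ≤ 6: 8 ≤ 6 is false
  fees paid in full: yes → true
  in historic district: no → false
Combine:
[1] false OR false OR true = true
[2.2] NOT false = true
[2] false OR true = true
[3.2] NOT true = false
[3.3] NOT true = false
[3] false OR false OR false = false
[4.3] NOT false = true
[4] false OR true OR true = true
[5] true OR true OR false = true
[6.2] NOT false = true
[6] true OR true = true
[root] true AND true AND false AND true AND true AND true = false
Overall: false → denied

Denied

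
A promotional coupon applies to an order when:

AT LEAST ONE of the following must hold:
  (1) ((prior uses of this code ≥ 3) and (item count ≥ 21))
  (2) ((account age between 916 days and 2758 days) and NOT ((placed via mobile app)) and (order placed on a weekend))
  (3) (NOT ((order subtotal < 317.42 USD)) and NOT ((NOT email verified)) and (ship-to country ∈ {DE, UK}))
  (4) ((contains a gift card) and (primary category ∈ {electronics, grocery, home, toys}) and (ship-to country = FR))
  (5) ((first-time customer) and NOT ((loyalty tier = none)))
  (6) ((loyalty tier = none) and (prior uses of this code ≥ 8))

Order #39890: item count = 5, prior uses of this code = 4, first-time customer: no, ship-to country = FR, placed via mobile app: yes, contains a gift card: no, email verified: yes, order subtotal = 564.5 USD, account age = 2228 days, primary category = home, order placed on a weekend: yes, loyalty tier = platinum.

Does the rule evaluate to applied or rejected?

Rejected

Atomic conditions:
  prior uses of this code ≥ 3: 4 ≥ 3 is true
  item count ≥ 21: 5 ≥ 21 is false
  account age between 916 days and 2758 days: 2228 in [916, 2758] is true
  placed via mobile app: yes → true
  order placed on a weekend: yes → true
  order subtotal < 317.42 USD: 564.5 < 317.42 is false
  NOT email verified: yes → false
  ship-to country ∈ {DE, UK}: FR is not in the set → false
  contains a gift card: no → false
  primary category ∈ {electronics, grocery, home, toys}: home is in the set → true
  ship-to country = FR: FR == FR is true
  first-time customer: no → false
  loyalty tier = none: platinum == none is false
  prior uses of this code ≥ 8: 4 ≥ 8 is false
Combine:
[1] true AND false = false
[2.2] NOT true = false
[2] true AND false AND true = false
[3.1] NOT false = true
[3.2] NOT false = true
[3] true AND true AND false = false
[4] false AND true AND true = false
[5.2] NOT false = true
[5] false AND true = false
[6] false AND false = false
[root] false OR false OR false OR false OR false OR false = false
Overall: false → rejected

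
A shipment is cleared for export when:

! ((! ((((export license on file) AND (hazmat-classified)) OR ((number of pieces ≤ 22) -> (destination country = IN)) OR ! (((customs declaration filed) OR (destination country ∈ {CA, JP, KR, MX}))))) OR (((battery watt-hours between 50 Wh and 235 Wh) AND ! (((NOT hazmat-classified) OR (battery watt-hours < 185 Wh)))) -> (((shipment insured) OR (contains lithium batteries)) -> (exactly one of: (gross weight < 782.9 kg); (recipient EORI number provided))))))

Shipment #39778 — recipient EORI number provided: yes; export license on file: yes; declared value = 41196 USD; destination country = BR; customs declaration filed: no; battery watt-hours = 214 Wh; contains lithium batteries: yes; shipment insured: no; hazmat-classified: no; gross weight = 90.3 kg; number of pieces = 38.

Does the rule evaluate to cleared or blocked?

Atomic conditions:
  export license on file: yes → true
  hazmat-classified: no → false
  number of pieces ≤ 22: 38 ≤ 22 is false
  destination country = IN: BR == IN is false
  customs declaration filed: no → false
  destination country ∈ {CA, JP, KR, MX}: BR is not in the set → false
  battery watt-hours between 50 Wh and 235 Wh: 214 in [50, 235] is true
  NOT hazmat-classified: no → true
  battery watt-hours < 185 Wh: 214 < 185 is false
  shipment insured: no → false
  contains lithium batteries: yes → true
  gross weight < 782.9 kg: 90.3 < 782.9 is true
  recipient EORI number provided: yes → true
Combine:
[1.1.1.1] true AND false = false
[1.1.1.2] false → false (antecedent false ⇒ implication holds) = true
[1.1.1.3.1] false OR false = false
[1.1.1.3] NOT false = true
[1.1.1] false OR true OR true = true
[1.1] NOT true = false
[1.2.1.2.1] true OR false = true
[1.2.1.2] NOT true = false
[1.2.1] true AND false = false
[1.2.2.1] false OR true = true
[1.2.2.2] exactly-one(true, true) = false
[1.2.2] true → false = false
[1.2] false → false (antecedent false ⇒ implication holds) = true
[1] false OR true = true
[root] NOT true = false
Overall: false → blocked

Blocked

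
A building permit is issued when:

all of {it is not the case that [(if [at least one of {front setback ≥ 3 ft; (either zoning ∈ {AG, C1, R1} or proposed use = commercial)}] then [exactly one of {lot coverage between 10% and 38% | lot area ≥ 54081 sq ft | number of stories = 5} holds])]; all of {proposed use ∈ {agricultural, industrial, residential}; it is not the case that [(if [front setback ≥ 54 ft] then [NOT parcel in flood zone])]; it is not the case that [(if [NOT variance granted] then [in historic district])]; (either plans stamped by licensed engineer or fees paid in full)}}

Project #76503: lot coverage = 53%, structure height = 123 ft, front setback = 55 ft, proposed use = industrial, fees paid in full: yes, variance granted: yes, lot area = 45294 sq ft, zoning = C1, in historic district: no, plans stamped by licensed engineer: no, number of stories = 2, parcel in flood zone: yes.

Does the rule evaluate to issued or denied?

Atomic conditions:
  front setback ≥ 3 ft: 55 ≥ 3 is true
  zoning ∈ {AG, C1, R1}: C1 is in the set → true
  proposed use = commercial: industrial == commercial is false
  lot coverage between 10% and 38%: 53 in [10, 38] is false
  lot area ≥ 54081 sq ft: 45294 ≥ 54081 is false
  number of stories = 5: 2 == 5 is false
  proposed use ∈ {agricultural, industrial, residential}: industrial is in the set → true
  front setback ≥ 54 ft: 55 ≥ 54 is true
  NOT parcel in flood zone: yes → false
  NOT variance granted: yes → false
  in historic district: no → false
  plans stamped by licensed engineer: no → false
  fees paid in full: yes → true
Combine:
[1.1.1.2] true OR false = true
[1.1.1] true OR true = true
[1.1.2] exactly-one(false, false, false) = false
[1.1] true → false = false
[1] NOT false = true
[2.2.1] true → false = false
[2.2] NOT false = true
[2.3.1] false → false (antecedent false ⇒ implication holds) = true
[2.3] NOT true = false
[2.4] false OR true = true
[2] true AND true AND false AND true = false
[root] true AND false = false
Overall: false → denied

Denied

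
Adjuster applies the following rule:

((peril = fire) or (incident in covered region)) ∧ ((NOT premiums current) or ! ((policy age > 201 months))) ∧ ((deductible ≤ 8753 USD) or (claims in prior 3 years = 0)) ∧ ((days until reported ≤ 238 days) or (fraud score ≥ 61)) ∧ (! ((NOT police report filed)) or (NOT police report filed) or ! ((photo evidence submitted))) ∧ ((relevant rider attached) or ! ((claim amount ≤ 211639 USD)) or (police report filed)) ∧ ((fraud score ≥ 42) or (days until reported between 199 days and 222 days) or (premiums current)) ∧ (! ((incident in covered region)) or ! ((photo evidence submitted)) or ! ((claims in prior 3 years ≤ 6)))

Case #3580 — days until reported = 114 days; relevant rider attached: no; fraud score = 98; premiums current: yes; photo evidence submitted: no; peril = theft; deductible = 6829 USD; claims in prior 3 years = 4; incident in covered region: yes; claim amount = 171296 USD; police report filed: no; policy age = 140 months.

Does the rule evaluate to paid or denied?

Atomic conditions:
  peril = fire: theft == fire is false
  incident in covered region: yes → true
  NOT premiums current: yes → false
  policy age > 201 months: 140 > 201 is false
  deductible ≤ 8753 USD: 6829 ≤ 8753 is true
  claims in prior 3 years = 0: 4 == 0 is false
  days until reported ≤ 238 days: 114 ≤ 238 is true
  fraud score ≥ 61: 98 ≥ 61 is true
  NOT police report filed: no → true
  photo evidence submitted: no → false
  relevant rider attached: no → false
  claim amount ≤ 211639 USD: 171296 ≤ 211639 is true
  police report filed: no → false
  fraud score ≥ 42: 98 ≥ 42 is true
  days until reported between 199 days and 222 days: 114 in [199, 222] is false
  premiums current: yes → true
  claims in prior 3 years ≤ 6: 4 ≤ 6 is true
Combine:
[1] false OR true = true
[2.2] NOT false = true
[2] false OR true = true
[3] true OR false = true
[4] true OR true = true
[5.1] NOT true = false
[5.3] NOT false = true
[5] false OR true OR true = true
[6.2] NOT true = false
[6] false OR false OR false = false
[7] true OR false OR true = true
[8.1] NOT true = false
[8.2] NOT false = true
[8.3] NOT true = false
[8] false OR true OR false = true
[root] true AND true AND true AND true AND true AND false AND true AND true = false
Overall: false → denied

Denied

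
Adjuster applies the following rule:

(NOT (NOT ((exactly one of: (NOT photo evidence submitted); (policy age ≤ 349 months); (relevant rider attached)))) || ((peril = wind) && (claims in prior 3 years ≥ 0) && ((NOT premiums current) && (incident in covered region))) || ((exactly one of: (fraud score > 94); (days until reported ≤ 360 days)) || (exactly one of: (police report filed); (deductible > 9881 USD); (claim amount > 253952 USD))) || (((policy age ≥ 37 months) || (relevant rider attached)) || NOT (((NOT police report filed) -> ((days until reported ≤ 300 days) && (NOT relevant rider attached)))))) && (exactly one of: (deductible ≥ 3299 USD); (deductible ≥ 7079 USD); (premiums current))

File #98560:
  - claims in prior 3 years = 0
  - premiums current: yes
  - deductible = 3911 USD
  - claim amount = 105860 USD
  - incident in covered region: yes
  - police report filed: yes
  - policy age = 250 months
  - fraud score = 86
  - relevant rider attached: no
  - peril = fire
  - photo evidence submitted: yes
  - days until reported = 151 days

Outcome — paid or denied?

Atomic conditions:
  NOT photo evidence submitted: yes → false
  policy age ≤ 349 months: 250 ≤ 349 is true
  relevant rider attached: no → false
  peril = wind: fire == wind is false
  claims in prior 3 years ≥ 0: 0 ≥ 0 is true
  NOT premiums current: yes → false
  incident in covered region: yes → true
  fraud score > 94: 86 > 94 is false
  days until reported ≤ 360 days: 151 ≤ 360 is true
  police report filed: yes → true
  deductible > 9881 USD: 3911 > 9881 is false
  claim amount > 253952 USD: 105860 > 253952 is false
  policy age ≥ 37 months: 250 ≥ 37 is true
  NOT police report filed: yes → false
  days until reported ≤ 300 days: 151 ≤ 300 is true
  NOT relevant rider attached: no → true
  deductible ≥ 3299 USD: 3911 ≥ 3299 is true
  deductible ≥ 7079 USD: 3911 ≥ 7079 is false
  premiums current: yes → true
Combine:
[1.1.1.1] exactly-one(false, true, false) = true
[1.1.1] NOT true = false
[1.1] NOT false = true
[1.2.3] false AND true = false
[1.2] false AND true AND false = false
[1.3.1] exactly-one(false, true) = true
[1.3.2] exactly-one(true, false, false) = true
[1.3] true OR true = true
[1.4.1] true OR false = true
[1.4.2.1.2] true AND true = true
[1.4.2.1] false → true (antecedent false ⇒ implication holds) = true
[1.4.2] NOT true = false
[1.4] true OR false = true
[1] true OR false OR true OR true = true
[2] exactly-one(true, false, true) = false
[root] true AND false = false
Overall: false → denied

Denied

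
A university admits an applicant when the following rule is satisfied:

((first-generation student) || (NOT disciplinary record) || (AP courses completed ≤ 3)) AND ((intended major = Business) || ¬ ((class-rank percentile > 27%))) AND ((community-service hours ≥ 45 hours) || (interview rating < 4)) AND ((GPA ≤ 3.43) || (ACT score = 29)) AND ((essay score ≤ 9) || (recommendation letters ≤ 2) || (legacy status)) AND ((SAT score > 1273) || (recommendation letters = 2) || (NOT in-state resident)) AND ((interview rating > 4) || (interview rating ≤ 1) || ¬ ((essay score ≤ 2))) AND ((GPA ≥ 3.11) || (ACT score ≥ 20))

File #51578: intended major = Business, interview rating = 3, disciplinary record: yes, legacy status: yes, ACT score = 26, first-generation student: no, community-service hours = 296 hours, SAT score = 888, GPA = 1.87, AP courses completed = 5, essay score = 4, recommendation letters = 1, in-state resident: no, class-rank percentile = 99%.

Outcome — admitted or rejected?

Rejected

Atomic conditions:
  first-generation student: no → false
  NOT disciplinary record: yes → false
  AP courses completed ≤ 3: 5 ≤ 3 is false
  intended major = Business: Business == Business is true
  class-rank percentile > 27%: 99 > 27 is true
  community-service hours ≥ 45 hours: 296 ≥ 45 is true
  interview rating < 4: 3 < 4 is true
  GPA ≤ 3.43: 1.87 ≤ 3.43 is true
  ACT score = 29: 26 == 29 is false
  essay score ≤ 9: 4 ≤ 9 is true
  recommendation letters ≤ 2: 1 ≤ 2 is true
  legacy status: yes → true
  SAT score > 1273: 888 > 1273 is false
  recommendation letters = 2: 1 == 2 is false
  NOT in-state resident: no → true
  interview rating > 4: 3 > 4 is false
  interview rating ≤ 1: 3 ≤ 1 is false
  essay score ≤ 2: 4 ≤ 2 is false
  GPA ≥ 3.11: 1.87 ≥ 3.11 is false
  ACT score ≥ 20: 26 ≥ 20 is true
Combine:
[1] false OR false OR false = false
[2.2] NOT true = false
[2] true OR false = true
[3] true OR true = true
[4] true OR false = true
[5] true OR true OR true = true
[6] false OR false OR true = true
[7.3] NOT false = true
[7] false OR false OR true = true
[8] false OR true = true
[root] false AND true AND true AND true AND true AND true AND true AND true = false
Overall: false → rejected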